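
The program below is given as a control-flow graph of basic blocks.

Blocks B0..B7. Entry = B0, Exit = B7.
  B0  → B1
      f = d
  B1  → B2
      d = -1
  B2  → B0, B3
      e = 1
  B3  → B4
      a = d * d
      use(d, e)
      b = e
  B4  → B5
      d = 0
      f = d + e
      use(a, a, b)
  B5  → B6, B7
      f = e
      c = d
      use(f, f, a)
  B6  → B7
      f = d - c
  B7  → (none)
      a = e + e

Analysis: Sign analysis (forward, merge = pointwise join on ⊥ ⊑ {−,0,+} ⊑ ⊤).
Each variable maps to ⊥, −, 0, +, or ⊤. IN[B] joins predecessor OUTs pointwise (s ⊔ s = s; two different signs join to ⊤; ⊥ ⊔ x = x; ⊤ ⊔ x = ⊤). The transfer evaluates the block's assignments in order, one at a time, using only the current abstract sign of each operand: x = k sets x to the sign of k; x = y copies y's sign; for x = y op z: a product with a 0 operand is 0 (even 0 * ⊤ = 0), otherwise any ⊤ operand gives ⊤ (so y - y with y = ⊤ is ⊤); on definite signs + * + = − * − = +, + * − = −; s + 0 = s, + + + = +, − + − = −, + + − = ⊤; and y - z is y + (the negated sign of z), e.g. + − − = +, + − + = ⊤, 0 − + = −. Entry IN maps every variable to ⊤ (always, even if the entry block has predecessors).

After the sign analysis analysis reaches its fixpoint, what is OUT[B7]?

Fixpoint table:
  B0: | IN=(all ⊤) | OUT=(all ⊤)
  B1: | IN=(all ⊤) | OUT={d:-; rest ⊤}
  B2: | IN={d:-; rest ⊤} | OUT={d:-, e:+; rest ⊤}
  B3: | IN={d:-, e:+; rest ⊤} | OUT={a:+, b:+, d:-, e:+; rest ⊤}
  B4: | IN={a:+, b:+, d:-, e:+; rest ⊤} | OUT={a:+, b:+, d:0, e:+, f:+; rest ⊤}
  B5: | IN={a:+, b:+, d:0, e:+, f:+; rest ⊤} | OUT={a:+, b:+, c:0, d:0, e:+, f:+; rest ⊤}
  B6: | IN={a:+, b:+, c:0, d:0, e:+, f:+; rest ⊤} | OUT={a:+, b:+, c:0, d:0, e:+, f:0; rest ⊤}
  B7: | IN={a:+, b:+, c:0, d:0, e:+; rest ⊤} | OUT={a:+, b:+, c:0, d:0, e:+; rest ⊤}

Merge at B7: IN[B7] = OUT[B5] ⊔ OUT[B6] = {a: +, b: +, c: 0, d: 0, e: +, f: ⊤}
Applying B7's transfer function to that IN value gives OUT[B7] (row B7 above).

Answer: {a: +, b: +, c: 0, d: 0, e: +, f: ⊤}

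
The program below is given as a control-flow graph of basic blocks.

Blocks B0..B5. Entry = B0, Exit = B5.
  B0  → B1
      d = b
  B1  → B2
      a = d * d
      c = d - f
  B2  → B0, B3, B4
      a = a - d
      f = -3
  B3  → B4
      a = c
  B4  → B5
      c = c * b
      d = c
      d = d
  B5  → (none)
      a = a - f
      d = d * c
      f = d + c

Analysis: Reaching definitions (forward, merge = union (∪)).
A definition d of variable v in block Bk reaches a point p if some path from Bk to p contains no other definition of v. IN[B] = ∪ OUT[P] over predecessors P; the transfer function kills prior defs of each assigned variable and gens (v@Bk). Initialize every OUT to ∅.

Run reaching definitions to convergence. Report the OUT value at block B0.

Converged values:
  B0: | IN={a@B2, c@B1, d@B0, f@B2} | OUT={a@B2, c@B1, d@B0, f@B2}
  B1: | IN={a@B2, c@B1, d@B0, f@B2} | OUT={a@B1, c@B1, d@B0, f@B2}
  B2: | IN={a@B1, c@B1, d@B0, f@B2} | OUT={a@B2, c@B1, d@B0, f@B2}
  B3: | IN={a@B2, c@B1, d@B0, f@B2} | OUT={a@B3, c@B1, d@B0, f@B2}
  B4: | IN={a@B2, a@B3, c@B1, d@B0, f@B2} | OUT={a@B2, a@B3, c@B4, d@B4, f@B2}
  B5: | IN={a@B2, a@B3, c@B4, d@B4, f@B2} | OUT={a@B5, c@B4, d@B5, f@B5}

Merge at B0 (entry node, so the boundary value {} is joined with the incoming edge(s)): IN[B0] = {} ⊔ OUT[B2] = {a@B2, c@B1, d@B0, f@B2}
Applying B0's transfer function to that IN value gives OUT[B0] (row B0 above).

Answer: {a@B2, c@B1, d@B0, f@B2}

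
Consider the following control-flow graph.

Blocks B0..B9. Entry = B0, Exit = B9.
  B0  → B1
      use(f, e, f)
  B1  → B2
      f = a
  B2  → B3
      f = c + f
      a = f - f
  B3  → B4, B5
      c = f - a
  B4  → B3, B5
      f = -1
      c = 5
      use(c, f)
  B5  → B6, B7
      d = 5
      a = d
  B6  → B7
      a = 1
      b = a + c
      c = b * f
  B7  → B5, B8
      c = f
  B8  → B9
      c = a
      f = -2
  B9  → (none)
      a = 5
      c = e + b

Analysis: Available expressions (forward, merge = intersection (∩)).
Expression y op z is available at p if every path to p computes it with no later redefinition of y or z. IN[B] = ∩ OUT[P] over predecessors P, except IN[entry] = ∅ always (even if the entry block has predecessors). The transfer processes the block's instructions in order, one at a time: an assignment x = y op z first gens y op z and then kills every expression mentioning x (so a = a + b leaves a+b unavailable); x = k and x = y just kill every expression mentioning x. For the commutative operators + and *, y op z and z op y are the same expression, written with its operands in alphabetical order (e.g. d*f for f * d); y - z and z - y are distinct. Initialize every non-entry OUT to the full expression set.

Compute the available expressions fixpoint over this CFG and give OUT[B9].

Fixpoint table:
  B0: | IN={} | OUT={}
  B1: | IN={} | OUT={}
  B2: | IN={} | OUT={f-f}
  B3: | IN={} | OUT={f-a}
  B4: | IN={f-a} | OUT={}
  B5: | IN={} | OUT={}
  B6: | IN={} | OUT={b*f}
  B7: | IN={} | OUT={}
  B8: | IN={} | OUT={}
  B9: | IN={} | OUT={b+e}

Merge at B9: IN[B9] = OUT[B8] = {}
Applying B9's transfer function to that IN value gives OUT[B9] (row B9 above).

Answer: {b+e}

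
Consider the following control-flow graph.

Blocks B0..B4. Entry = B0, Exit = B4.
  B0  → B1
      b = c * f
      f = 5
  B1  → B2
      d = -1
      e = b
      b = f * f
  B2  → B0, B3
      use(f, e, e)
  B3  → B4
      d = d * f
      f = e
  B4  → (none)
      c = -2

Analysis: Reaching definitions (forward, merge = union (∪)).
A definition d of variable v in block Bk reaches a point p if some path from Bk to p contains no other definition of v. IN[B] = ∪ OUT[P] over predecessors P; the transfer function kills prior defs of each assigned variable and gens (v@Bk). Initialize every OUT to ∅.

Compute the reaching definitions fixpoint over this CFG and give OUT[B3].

Answer: {b@B1, d@B3, e@B1, f@B3}

Derivation:
Fixpoint table:
  B0:  IN={b@B1, d@B1, e@B1, f@B0}  OUT={b@B0, d@B1, e@B1, f@B0}
  B1:  IN={b@B0, d@B1, e@B1, f@B0}  OUT={b@B1, d@B1, e@B1, f@B0}
  B2:  IN={b@B1, d@B1, e@B1, f@B0}  OUT={b@B1, d@B1, e@B1, f@B0}
  B3:  IN={b@B1, d@B1, e@B1, f@B0}  OUT={b@B1, d@B3, e@B1, f@B3}
  B4:  IN={b@B1, d@B3, e@B1, f@B3}  OUT={b@B1, c@B4, d@B3, e@B1, f@B3}

Merge at B3: IN[B3] = OUT[B2] = {b@B1, d@B1, e@B1, f@B0}
Applying B3's transfer function to that IN value gives OUT[B3] (row B3 above).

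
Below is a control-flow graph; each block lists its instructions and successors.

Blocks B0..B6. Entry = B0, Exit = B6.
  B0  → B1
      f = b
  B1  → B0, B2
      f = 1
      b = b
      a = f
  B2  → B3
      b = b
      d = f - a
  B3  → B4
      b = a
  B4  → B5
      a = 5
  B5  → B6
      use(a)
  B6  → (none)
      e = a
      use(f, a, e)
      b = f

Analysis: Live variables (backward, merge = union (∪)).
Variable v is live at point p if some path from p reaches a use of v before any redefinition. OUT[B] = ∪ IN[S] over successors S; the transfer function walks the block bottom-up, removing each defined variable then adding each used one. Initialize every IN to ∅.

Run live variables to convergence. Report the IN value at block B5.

Fixpoint table:
  B0:   IN={b}   OUT={b}
  B1:   IN={b}   OUT={a, b, f}
  B2:   IN={a, b, f}   OUT={a, f}
  B3:   IN={a, f}   OUT={f}
  B4:   IN={f}   OUT={a, f}
  B5:   IN={a, f}   OUT={a, f}
  B6:   IN={a, f}   OUT={}

Merge at B5: OUT[B5] = IN[B6] = {a, f}
Applying B5's transfer function to that OUT value gives IN[B5] (row B5 above).

Answer: {a, f}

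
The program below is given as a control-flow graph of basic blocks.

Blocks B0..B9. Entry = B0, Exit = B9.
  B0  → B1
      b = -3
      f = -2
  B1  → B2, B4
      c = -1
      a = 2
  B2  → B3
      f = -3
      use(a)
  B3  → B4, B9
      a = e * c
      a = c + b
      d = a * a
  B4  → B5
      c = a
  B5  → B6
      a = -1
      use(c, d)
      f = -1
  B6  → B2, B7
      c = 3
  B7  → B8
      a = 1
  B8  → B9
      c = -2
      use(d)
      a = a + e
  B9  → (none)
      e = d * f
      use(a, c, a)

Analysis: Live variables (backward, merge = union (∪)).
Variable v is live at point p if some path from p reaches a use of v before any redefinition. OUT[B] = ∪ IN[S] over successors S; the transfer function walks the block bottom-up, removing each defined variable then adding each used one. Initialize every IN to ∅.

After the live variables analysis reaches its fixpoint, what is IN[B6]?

Answer: {a, b, d, e, f}

Trace:
Converged values:
  B0:  IN={d, e}  OUT={b, d, e}
  B1:  IN={b, d, e}  OUT={a, b, c, d, e}
  B2:  IN={a, b, c, e}  OUT={b, c, e, f}
  B3:  IN={b, c, e, f}  OUT={a, b, c, d, e, f}
  B4:  IN={a, b, d, e}  OUT={b, c, d, e}
  B5:  IN={b, c, d, e}  OUT={a, b, d, e, f}
  B6:  IN={a, b, d, e, f}  OUT={a, b, c, d, e, f}
  B7:  IN={d, e, f}  OUT={a, d, e, f}
  B8:  IN={a, d, e, f}  OUT={a, c, d, f}
  B9:  IN={a, c, d, f}  OUT={}

Merge at B6: OUT[B6] = IN[B2] ⊔ IN[B7] = {a, b, c, d, e, f}
Applying B6's transfer function to that OUT value gives IN[B6] (row B6 above).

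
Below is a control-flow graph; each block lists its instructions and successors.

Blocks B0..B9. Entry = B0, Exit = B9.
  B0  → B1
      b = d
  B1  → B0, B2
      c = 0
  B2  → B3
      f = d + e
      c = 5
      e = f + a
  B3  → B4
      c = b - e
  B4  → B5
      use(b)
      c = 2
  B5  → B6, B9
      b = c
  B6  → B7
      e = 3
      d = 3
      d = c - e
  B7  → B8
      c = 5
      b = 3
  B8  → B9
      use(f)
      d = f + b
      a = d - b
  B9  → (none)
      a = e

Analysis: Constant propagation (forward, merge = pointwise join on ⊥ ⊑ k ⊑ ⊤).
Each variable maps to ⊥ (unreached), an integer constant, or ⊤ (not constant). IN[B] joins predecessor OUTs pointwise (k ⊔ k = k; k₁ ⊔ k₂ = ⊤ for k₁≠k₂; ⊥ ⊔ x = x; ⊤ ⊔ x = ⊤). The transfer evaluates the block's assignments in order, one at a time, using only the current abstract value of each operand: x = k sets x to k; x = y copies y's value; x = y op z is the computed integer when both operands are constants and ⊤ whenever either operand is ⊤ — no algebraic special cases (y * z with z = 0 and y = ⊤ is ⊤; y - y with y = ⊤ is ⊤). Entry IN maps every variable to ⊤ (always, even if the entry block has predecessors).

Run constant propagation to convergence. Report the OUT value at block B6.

Answer: {a: ⊤, b: 2, c: 2, d: -1, e: 3, f: ⊤}

Derivation:
Per-block solution:
  B0:   IN=(all ⊤)   OUT=(all ⊤)
  B1:   IN=(all ⊤)   OUT={c:0; rest ⊤}
  B2:   IN={c:0; rest ⊤}   OUT={c:5; rest ⊤}
  B3:   IN={c:5; rest ⊤}   OUT=(all ⊤)
  B4:   IN=(all ⊤)   OUT={c:2; rest ⊤}
  B5:   IN={c:2; rest ⊤}   OUT={b:2, c:2; rest ⊤}
  B6:   IN={b:2, c:2; rest ⊤}   OUT={b:2, c:2, d:-1, e:3; rest ⊤}
  B7:   IN={b:2, c:2, d:-1, e:3; rest ⊤}   OUT={b:3, c:5, d:-1, e:3; rest ⊤}
  B8:   IN={b:3, c:5, d:-1, e:3; rest ⊤}   OUT={b:3, c:5, e:3; rest ⊤}
  B9:   IN=(all ⊤)   OUT=(all ⊤)

Merge at B6: IN[B6] = OUT[B5] = {a: ⊤, b: 2, c: 2, d: ⊤, e: ⊤, f: ⊤}
Applying B6's transfer function to that IN value gives OUT[B6] (row B6 above).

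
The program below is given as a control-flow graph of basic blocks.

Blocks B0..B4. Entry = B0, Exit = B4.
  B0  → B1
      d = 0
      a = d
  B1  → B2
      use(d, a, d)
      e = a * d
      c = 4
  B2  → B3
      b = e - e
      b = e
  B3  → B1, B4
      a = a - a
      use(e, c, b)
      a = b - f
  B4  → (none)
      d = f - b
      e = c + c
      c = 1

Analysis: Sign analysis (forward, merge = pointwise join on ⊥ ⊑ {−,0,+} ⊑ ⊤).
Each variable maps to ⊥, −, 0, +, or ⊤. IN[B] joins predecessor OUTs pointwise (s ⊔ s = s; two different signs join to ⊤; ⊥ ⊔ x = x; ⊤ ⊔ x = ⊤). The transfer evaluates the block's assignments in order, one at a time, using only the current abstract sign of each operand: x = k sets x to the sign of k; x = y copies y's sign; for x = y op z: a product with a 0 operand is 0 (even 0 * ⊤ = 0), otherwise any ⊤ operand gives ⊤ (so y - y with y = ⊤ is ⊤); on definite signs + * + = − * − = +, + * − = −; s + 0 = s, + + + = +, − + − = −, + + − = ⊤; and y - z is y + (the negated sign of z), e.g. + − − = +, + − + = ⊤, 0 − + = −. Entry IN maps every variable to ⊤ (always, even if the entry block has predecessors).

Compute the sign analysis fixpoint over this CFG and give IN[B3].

Converged values:
  B0:  IN=(all ⊤)  OUT={a:0, d:0; rest ⊤}
  B1:  IN={d:0; rest ⊤}  OUT={c:+, d:0, e:0; rest ⊤}
  B2:  IN={c:+, d:0, e:0; rest ⊤}  OUT={b:0, c:+, d:0, e:0; rest ⊤}
  B3:  IN={b:0, c:+, d:0, e:0; rest ⊤}  OUT={b:0, c:+, d:0, e:0; rest ⊤}
  B4:  IN={b:0, c:+, d:0, e:0; rest ⊤}  OUT={b:0, c:+, e:+; rest ⊤}

Merge at B3: IN[B3] = OUT[B2] = {a: ⊤, b: 0, c: +, d: 0, e: 0, f: ⊤}

Answer: {a: ⊤, b: 0, c: +, d: 0, e: 0, f: ⊤}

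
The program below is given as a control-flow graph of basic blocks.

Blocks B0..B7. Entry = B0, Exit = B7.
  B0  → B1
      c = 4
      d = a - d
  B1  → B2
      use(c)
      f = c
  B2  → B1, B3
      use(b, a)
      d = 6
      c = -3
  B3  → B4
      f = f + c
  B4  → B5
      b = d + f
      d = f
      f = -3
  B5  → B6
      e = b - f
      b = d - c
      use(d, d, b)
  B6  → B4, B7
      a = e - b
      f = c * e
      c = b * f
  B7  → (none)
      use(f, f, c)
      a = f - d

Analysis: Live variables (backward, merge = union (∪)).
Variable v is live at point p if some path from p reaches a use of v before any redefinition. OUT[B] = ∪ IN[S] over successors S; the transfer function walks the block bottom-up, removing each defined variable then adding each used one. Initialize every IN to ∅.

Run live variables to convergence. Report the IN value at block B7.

Per-block solution:
  B0:  IN={a, b, d}  OUT={a, b, c}
  B1:  IN={a, b, c}  OUT={a, b, f}
  B2:  IN={a, b, f}  OUT={a, b, c, d, f}
  B3:  IN={c, d, f}  OUT={c, d, f}
  B4:  IN={c, d, f}  OUT={b, c, d, f}
  B5:  IN={b, c, d, f}  OUT={b, c, d, e}
  B6:  IN={b, c, d, e}  OUT={c, d, f}
  B7:  IN={c, d, f}  OUT={}

B7 is the boundary node: OUT[B7] = {}
Applying B7's transfer function to that OUT value gives IN[B7] (row B7 above).

Answer: {c, d, f}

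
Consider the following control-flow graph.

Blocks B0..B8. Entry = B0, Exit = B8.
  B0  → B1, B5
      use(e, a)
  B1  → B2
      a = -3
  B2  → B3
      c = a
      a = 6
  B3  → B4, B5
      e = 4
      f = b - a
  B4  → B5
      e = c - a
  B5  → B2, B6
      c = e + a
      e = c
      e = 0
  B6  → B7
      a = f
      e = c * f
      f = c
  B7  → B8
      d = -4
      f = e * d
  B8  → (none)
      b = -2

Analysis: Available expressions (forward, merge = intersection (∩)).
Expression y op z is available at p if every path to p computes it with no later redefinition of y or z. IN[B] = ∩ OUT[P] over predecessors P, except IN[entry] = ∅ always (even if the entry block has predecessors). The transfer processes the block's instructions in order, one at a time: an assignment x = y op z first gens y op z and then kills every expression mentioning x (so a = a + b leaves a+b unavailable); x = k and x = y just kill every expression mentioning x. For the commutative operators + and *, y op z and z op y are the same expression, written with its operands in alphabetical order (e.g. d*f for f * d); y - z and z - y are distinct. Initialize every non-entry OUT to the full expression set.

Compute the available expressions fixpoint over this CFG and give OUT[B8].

Per-block solution:
  B0:  IN={}  OUT={}
  B1:  IN={}  OUT={}
  B2:  IN={}  OUT={}
  B3:  IN={}  OUT={b-a}
  B4:  IN={b-a}  OUT={b-a, c-a}
  B5:  IN={}  OUT={}
  B6:  IN={}  OUT={}
  B7:  IN={}  OUT={d*e}
  B8:  IN={d*e}  OUT={d*e}

Merge at B8: IN[B8] = OUT[B7] = {d*e}
Applying B8's transfer function to that IN value gives OUT[B8] (row B8 above).

Answer: {d*e}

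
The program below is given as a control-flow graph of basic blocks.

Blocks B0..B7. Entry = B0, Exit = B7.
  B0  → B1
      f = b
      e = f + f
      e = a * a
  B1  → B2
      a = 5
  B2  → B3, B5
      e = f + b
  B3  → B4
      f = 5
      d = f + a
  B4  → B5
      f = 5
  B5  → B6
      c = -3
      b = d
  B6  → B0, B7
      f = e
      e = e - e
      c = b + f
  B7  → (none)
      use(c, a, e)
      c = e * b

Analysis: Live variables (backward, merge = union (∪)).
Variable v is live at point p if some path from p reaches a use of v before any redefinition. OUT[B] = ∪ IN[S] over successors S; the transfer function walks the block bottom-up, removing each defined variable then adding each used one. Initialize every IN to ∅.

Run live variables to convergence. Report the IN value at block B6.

Answer: {a, b, d, e}

Working:
Fixpoint table:
  B0: | IN={a, b, d} | OUT={b, d, f}
  B1: | IN={b, d, f} | OUT={a, b, d, f}
  B2: | IN={a, b, d, f} | OUT={a, d, e}
  B3: | IN={a, e} | OUT={a, d, e}
  B4: | IN={a, d, e} | OUT={a, d, e}
  B5: | IN={a, d, e} | OUT={a, b, d, e}
  B6: | IN={a, b, d, e} | OUT={a, b, c, d, e}
  B7: | IN={a, b, c, e} | OUT={}

Merge at B6: OUT[B6] = IN[B0] ⊔ IN[B7] = {a, b, c, d, e}
Applying B6's transfer function to that OUT value gives IN[B6] (row B6 above).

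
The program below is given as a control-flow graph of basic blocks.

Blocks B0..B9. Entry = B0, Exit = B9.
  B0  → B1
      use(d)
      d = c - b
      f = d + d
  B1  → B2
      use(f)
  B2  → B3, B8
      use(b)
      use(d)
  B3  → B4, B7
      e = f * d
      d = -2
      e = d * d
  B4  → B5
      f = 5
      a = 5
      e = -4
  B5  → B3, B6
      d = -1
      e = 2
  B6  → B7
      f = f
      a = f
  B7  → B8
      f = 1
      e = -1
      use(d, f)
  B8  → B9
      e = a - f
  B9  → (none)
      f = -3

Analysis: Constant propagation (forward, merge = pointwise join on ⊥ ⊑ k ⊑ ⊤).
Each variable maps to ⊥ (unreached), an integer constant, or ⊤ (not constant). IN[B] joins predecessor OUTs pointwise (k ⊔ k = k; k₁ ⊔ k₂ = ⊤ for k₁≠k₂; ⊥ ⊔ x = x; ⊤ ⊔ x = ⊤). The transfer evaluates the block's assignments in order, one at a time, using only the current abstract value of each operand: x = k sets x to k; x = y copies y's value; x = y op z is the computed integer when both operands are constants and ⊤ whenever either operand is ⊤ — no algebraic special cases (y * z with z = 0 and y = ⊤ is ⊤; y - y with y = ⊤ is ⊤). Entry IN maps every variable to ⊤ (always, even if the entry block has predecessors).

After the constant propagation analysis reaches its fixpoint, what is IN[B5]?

Per-block solution:
  B0:   IN=(all ⊤)   OUT=(all ⊤)
  B1:   IN=(all ⊤)   OUT=(all ⊤)
  B2:   IN=(all ⊤)   OUT=(all ⊤)
  B3:   IN=(all ⊤)   OUT={d:-2, e:4; rest ⊤}
  B4:   IN={d:-2, e:4; rest ⊤}   OUT={a:5, d:-2, e:-4, f:5; rest ⊤}
  B5:   IN={a:5, d:-2, e:-4, f:5; rest ⊤}   OUT={a:5, d:-1, e:2, f:5; rest ⊤}
  B6:   IN={a:5, d:-1, e:2, f:5; rest ⊤}   OUT={a:5, d:-1, e:2, f:5; rest ⊤}
  B7:   IN=(all ⊤)   OUT={e:-1, f:1; rest ⊤}
  B8:   IN=(all ⊤)   OUT=(all ⊤)
  B9:   IN=(all ⊤)   OUT={f:-3; rest ⊤}

Merge at B5: IN[B5] = OUT[B4] = {a: 5, b: ⊤, c: ⊤, d: -2, e: -4, f: 5}

Answer: {a: 5, b: ⊤, c: ⊤, d: -2, e: -4, f: 5}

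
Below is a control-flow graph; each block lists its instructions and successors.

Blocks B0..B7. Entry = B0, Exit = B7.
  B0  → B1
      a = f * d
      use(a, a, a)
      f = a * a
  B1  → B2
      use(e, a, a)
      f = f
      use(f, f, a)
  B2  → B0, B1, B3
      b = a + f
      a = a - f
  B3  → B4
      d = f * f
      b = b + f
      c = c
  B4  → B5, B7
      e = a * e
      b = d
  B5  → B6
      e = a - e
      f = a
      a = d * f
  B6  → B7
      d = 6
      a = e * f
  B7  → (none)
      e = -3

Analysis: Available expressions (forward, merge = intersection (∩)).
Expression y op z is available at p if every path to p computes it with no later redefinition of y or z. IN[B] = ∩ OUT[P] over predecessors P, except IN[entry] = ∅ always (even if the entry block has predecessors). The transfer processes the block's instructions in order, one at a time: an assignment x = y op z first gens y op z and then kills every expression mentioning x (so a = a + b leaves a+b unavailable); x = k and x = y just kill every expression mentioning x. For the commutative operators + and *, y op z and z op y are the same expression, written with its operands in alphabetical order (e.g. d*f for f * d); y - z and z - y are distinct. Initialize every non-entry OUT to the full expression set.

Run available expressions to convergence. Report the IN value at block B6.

Fixpoint table:
  B0:  IN={}  OUT={a*a}
  B1:  IN={}  OUT={}
  B2:  IN={}  OUT={}
  B3:  IN={}  OUT={f*f}
  B4:  IN={f*f}  OUT={f*f}
  B5:  IN={f*f}  OUT={d*f}
  B6:  IN={d*f}  OUT={e*f}
  B7:  IN={}  OUT={}

Merge at B6: IN[B6] = OUT[B5] = {d*f}

Answer: {d*f}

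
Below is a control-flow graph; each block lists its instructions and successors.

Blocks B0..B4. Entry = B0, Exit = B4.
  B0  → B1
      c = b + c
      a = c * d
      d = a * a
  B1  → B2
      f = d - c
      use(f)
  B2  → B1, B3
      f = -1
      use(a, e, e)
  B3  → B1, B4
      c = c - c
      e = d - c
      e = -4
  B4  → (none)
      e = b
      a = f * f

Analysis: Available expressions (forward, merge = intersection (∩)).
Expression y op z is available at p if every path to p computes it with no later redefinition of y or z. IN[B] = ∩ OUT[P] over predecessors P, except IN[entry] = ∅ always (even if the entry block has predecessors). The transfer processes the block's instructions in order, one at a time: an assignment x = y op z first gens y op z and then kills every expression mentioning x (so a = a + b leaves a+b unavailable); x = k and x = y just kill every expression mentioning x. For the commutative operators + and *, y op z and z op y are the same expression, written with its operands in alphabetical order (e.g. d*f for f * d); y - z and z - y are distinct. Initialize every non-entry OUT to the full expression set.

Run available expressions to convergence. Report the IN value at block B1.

Answer: {a*a}

Derivation:
Converged values:
  B0: | IN={} | OUT={a*a}
  B1: | IN={a*a} | OUT={a*a, d-c}
  B2: | IN={a*a, d-c} | OUT={a*a, d-c}
  B3: | IN={a*a, d-c} | OUT={a*a, d-c}
  B4: | IN={a*a, d-c} | OUT={d-c, f*f}

Merge at B1: IN[B1] = OUT[B0] ∩ OUT[B2] ∩ OUT[B3] = {a*a}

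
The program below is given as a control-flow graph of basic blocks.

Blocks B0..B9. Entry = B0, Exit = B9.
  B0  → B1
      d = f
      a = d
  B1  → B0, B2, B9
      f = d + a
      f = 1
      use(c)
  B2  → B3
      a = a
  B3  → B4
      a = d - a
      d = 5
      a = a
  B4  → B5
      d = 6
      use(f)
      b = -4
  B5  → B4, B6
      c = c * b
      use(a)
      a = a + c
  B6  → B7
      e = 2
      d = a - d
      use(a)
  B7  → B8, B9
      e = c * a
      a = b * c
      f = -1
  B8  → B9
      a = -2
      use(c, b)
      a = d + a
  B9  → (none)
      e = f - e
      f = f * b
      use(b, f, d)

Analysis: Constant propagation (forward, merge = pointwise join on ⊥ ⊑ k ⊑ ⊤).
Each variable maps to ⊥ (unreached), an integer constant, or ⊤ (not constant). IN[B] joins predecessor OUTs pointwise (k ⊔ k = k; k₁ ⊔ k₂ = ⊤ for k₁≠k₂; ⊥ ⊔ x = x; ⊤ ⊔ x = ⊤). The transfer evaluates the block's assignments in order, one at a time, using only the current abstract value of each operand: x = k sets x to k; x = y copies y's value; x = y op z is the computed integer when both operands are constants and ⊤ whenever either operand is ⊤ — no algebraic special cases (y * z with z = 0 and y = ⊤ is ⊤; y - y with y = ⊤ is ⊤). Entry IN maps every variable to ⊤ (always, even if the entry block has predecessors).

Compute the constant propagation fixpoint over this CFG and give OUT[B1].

Answer: {a: ⊤, b: ⊤, c: ⊤, d: ⊤, e: ⊤, f: 1}

Derivation:
Converged values:
  B0:   IN=(all ⊤)   OUT=(all ⊤)
  B1:   IN=(all ⊤)   OUT={f:1; rest ⊤}
  B2:   IN={f:1; rest ⊤}   OUT={f:1; rest ⊤}
  B3:   IN={f:1; rest ⊤}   OUT={d:5, f:1; rest ⊤}
  B4:   IN={f:1; rest ⊤}   OUT={b:-4, d:6, f:1; rest ⊤}
  B5:   IN={b:-4, d:6, f:1; rest ⊤}   OUT={b:-4, d:6, f:1; rest ⊤}
  B6:   IN={b:-4, d:6, f:1; rest ⊤}   OUT={b:-4, e:2, f:1; rest ⊤}
  B7:   IN={b:-4, e:2, f:1; rest ⊤}   OUT={b:-4, f:-1; rest ⊤}
  B8:   IN={b:-4, f:-1; rest ⊤}   OUT={b:-4, f:-1; rest ⊤}
  B9:   IN=(all ⊤)   OUT=(all ⊤)

Merge at B1: IN[B1] = OUT[B0] = {a: ⊤, b: ⊤, c: ⊤, d: ⊤, e: ⊤, f: ⊤}
Applying B1's transfer function to that IN value gives OUT[B1] (row B1 above).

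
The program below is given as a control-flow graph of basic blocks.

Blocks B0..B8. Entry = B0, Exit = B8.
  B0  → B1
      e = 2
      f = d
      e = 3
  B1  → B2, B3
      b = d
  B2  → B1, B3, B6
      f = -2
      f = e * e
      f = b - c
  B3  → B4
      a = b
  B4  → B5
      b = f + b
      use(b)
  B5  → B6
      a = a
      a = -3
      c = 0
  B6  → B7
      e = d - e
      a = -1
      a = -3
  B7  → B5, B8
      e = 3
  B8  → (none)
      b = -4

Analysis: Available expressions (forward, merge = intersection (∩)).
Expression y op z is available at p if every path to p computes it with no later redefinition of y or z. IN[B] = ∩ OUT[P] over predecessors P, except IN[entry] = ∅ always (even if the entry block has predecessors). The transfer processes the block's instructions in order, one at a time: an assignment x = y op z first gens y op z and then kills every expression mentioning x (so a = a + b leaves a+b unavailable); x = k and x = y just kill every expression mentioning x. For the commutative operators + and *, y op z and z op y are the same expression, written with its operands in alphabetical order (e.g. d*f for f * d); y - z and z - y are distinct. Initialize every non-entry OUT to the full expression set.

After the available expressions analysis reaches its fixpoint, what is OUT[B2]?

Answer: {b-c, e*e}

Working:
Per-block solution:
  B0: | IN={} | OUT={}
  B1: | IN={} | OUT={}
  B2: | IN={} | OUT={b-c, e*e}
  B3: | IN={} | OUT={}
  B4: | IN={} | OUT={}
  B5: | IN={} | OUT={}
  B6: | IN={} | OUT={}
  B7: | IN={} | OUT={}
  B8: | IN={} | OUT={}

Merge at B2: IN[B2] = OUT[B1] = {}
Applying B2's transfer function to that IN value gives OUT[B2] (row B2 above).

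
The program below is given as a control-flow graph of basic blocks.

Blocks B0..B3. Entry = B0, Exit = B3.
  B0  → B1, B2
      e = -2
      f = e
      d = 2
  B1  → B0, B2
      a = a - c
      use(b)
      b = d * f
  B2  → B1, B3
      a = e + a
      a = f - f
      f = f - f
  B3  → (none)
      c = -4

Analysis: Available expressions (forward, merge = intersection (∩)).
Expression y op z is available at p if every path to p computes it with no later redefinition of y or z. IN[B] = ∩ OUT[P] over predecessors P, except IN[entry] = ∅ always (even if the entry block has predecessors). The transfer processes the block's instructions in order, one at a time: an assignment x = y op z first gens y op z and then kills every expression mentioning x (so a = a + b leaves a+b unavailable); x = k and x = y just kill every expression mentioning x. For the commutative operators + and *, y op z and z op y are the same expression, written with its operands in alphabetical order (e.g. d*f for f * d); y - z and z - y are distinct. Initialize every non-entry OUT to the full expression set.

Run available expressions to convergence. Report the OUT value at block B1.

Per-block solution:
  B0:  IN={}  OUT={}
  B1:  IN={}  OUT={d*f}
  B2:  IN={}  OUT={}
  B3:  IN={}  OUT={}

Merge at B1: IN[B1] = OUT[B0] ∩ OUT[B2] = {}
Applying B1's transfer function to that IN value gives OUT[B1] (row B1 above).

Answer: {d*f}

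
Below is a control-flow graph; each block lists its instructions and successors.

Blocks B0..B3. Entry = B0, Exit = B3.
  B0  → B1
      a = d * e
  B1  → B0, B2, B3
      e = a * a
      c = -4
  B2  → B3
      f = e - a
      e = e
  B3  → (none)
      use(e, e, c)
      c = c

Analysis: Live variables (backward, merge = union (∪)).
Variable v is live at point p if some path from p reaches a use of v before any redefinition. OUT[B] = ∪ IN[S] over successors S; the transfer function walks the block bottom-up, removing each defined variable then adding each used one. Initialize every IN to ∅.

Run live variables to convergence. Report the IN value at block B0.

Fixpoint table:
  B0:   IN={d, e}   OUT={a, d}
  B1:   IN={a, d}   OUT={a, c, d, e}
  B2:   IN={a, c, e}   OUT={c, e}
  B3:   IN={c, e}   OUT={}

Merge at B0: OUT[B0] = IN[B1] = {a, d}
Applying B0's transfer function to that OUT value gives IN[B0] (row B0 above).

Answer: {d, e}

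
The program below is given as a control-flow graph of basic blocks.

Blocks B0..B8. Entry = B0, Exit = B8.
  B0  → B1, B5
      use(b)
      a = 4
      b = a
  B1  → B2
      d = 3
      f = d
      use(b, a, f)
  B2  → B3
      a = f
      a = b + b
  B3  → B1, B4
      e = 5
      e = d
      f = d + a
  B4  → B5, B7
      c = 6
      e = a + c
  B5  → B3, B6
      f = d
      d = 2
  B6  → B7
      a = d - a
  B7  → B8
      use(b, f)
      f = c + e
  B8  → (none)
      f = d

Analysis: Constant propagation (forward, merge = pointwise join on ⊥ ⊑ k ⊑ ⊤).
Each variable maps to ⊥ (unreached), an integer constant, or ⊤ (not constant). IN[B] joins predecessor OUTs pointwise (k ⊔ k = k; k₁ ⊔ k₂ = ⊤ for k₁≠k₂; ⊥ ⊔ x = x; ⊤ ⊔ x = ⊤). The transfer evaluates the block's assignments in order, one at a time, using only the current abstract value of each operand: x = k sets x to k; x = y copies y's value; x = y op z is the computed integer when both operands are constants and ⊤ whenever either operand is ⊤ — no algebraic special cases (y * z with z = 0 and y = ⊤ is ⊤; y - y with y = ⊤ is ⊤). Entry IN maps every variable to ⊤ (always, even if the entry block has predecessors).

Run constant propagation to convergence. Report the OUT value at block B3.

Answer: {a: ⊤, b: 4, c: ⊤, d: ⊤, e: ⊤, f: ⊤}

Derivation:
Per-block solution:
  B0:  IN=(all ⊤)  OUT={a:4, b:4; rest ⊤}
  B1:  IN={b:4; rest ⊤}  OUT={b:4, d:3, f:3; rest ⊤}
  B2:  IN={b:4, d:3, f:3; rest ⊤}  OUT={a:8, b:4, d:3, f:3; rest ⊤}
  B3:  IN={b:4; rest ⊤}  OUT={b:4; rest ⊤}
  B4:  IN={b:4; rest ⊤}  OUT={b:4, c:6; rest ⊤}
  B5:  IN={b:4; rest ⊤}  OUT={b:4, d:2; rest ⊤}
  B6:  IN={b:4, d:2; rest ⊤}  OUT={b:4, d:2; rest ⊤}
  B7:  IN={b:4; rest ⊤}  OUT={b:4; rest ⊤}
  B8:  IN={b:4; rest ⊤}  OUT={b:4; rest ⊤}

Merge at B3: IN[B3] = OUT[B2] ⊔ OUT[B5] = {a: ⊤, b: 4, c: ⊤, d: ⊤, e: ⊤, f: ⊤}
Applying B3's transfer function to that IN value gives OUT[B3] (row B3 above).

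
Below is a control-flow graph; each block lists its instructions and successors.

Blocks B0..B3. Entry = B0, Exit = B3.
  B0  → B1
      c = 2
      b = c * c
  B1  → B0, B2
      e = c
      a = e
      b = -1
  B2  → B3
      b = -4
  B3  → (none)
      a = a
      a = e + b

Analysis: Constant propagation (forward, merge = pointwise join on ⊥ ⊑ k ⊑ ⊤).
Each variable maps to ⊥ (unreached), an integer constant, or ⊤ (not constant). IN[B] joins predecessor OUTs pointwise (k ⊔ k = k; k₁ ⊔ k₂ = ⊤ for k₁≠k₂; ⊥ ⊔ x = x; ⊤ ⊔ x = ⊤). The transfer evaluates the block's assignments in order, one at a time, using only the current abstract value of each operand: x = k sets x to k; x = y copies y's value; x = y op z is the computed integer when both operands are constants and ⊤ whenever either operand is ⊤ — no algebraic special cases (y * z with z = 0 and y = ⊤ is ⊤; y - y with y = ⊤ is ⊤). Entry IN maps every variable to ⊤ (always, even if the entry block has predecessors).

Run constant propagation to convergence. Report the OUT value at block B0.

Answer: {a: ⊤, b: 4, c: 2, d: ⊤, e: ⊤, f: ⊤}

Derivation:
Converged values:
  B0:  IN=(all ⊤)  OUT={b:4, c:2; rest ⊤}
  B1:  IN={b:4, c:2; rest ⊤}  OUT={a:2, b:-1, c:2, e:2; rest ⊤}
  B2:  IN={a:2, b:-1, c:2, e:2; rest ⊤}  OUT={a:2, b:-4, c:2, e:2; rest ⊤}
  B3:  IN={a:2, b:-4, c:2, e:2; rest ⊤}  OUT={a:-2, b:-4, c:2, e:2; rest ⊤}

Merge at B0 (entry node, so the boundary value (all ⊤) is joined with the incoming edge(s)): IN[B0] = (all ⊤) ⊔ OUT[B1] = {a: ⊤, b: ⊤, c: ⊤, d: ⊤, e: ⊤, f: ⊤}
Applying B0's transfer function to that IN value gives OUT[B0] (row B0 above).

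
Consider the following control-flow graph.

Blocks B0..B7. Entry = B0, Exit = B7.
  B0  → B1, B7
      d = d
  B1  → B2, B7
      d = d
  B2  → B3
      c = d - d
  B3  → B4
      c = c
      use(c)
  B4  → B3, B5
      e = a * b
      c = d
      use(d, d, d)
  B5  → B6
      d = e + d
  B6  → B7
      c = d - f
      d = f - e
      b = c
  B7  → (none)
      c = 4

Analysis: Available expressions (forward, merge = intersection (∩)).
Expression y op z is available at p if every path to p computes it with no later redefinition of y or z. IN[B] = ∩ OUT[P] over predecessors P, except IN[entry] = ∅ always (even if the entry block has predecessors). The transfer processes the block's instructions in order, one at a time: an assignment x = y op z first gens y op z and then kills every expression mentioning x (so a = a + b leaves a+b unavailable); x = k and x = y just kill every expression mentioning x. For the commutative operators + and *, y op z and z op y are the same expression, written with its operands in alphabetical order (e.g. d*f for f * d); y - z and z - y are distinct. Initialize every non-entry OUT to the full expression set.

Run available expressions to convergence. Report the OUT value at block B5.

Fixpoint table:
  B0:   IN={}   OUT={}
  B1:   IN={}   OUT={}
  B2:   IN={}   OUT={d-d}
  B3:   IN={d-d}   OUT={d-d}
  B4:   IN={d-d}   OUT={a*b, d-d}
  B5:   IN={a*b, d-d}   OUT={a*b}
  B6:   IN={a*b}   OUT={f-e}
  B7:   IN={}   OUT={}

Merge at B5: IN[B5] = OUT[B4] = {a*b, d-d}
Applying B5's transfer function to that IN value gives OUT[B5] (row B5 above).

Answer: {a*b}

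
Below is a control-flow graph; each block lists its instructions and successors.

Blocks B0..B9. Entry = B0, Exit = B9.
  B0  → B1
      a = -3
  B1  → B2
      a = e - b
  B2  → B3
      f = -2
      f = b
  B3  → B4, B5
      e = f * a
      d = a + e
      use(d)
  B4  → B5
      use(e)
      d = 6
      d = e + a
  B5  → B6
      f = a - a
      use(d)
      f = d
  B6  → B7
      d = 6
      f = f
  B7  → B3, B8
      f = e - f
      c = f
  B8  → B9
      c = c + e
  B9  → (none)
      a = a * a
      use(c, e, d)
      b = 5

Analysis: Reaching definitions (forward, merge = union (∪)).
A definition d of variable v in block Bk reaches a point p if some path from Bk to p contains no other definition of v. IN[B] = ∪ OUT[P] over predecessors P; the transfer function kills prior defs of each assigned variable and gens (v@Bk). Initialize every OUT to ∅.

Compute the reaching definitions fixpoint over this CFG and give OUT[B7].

Converged values:
  B0: | IN={} | OUT={a@B0}
  B1: | IN={a@B0} | OUT={a@B1}
  B2: | IN={a@B1} | OUT={a@B1, f@B2}
  B3: | IN={a@B1, c@B7, d@B6, e@B3, f@B2, f@B7} | OUT={a@B1, c@B7, d@B3, e@B3, f@B2, f@B7}
  B4: | IN={a@B1, c@B7, d@B3, e@B3, f@B2, f@B7} | OUT={a@B1, c@B7, d@B4, e@B3, f@B2, f@B7}
  B5: | IN={a@B1, c@B7, d@B3, d@B4, e@B3, f@B2, f@B7} | OUT={a@B1, c@B7, d@B3, d@B4, e@B3, f@B5}
  B6: | IN={a@B1, c@B7, d@B3, d@B4, e@B3, f@B5} | OUT={a@B1, c@B7, d@B6, e@B3, f@B6}
  B7: | IN={a@B1, c@B7, d@B6, e@B3, f@B6} | OUT={a@B1, c@B7, d@B6, e@B3, f@B7}
  B8: | IN={a@B1, c@B7, d@B6, e@B3, f@B7} | OUT={a@B1, c@B8, d@B6, e@B3, f@B7}
  B9: | IN={a@B1, c@B8, d@B6, e@B3, f@B7} | OUT={a@B9, b@B9, c@B8, d@B6, e@B3, f@B7}

Merge at B7: IN[B7] = OUT[B6] = {a@B1, c@B7, d@B6, e@B3, f@B6}
Applying B7's transfer function to that IN value gives OUT[B7] (row B7 above).

Answer: {a@B1, c@B7, d@B6, e@B3, f@B7}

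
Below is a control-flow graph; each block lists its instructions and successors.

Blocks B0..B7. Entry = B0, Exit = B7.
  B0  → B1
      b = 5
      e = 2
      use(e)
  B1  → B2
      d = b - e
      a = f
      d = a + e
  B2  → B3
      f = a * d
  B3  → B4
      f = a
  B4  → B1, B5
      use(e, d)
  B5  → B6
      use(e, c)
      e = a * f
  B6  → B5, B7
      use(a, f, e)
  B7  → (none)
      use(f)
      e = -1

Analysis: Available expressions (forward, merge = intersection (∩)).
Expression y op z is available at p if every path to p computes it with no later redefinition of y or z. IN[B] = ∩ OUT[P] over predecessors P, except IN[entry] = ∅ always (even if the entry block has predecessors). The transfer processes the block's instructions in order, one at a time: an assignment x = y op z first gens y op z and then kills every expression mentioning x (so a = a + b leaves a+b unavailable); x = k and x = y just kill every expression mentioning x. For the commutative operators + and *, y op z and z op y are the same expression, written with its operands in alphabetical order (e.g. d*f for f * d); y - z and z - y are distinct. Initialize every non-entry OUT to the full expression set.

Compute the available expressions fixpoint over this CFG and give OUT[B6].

Answer: {a*d, a*f}

Trace:
Per-block solution:
  B0: | IN={} | OUT={}
  B1: | IN={} | OUT={a+e, b-e}
  B2: | IN={a+e, b-e} | OUT={a*d, a+e, b-e}
  B3: | IN={a*d, a+e, b-e} | OUT={a*d, a+e, b-e}
  B4: | IN={a*d, a+e, b-e} | OUT={a*d, a+e, b-e}
  B5: | IN={a*d} | OUT={a*d, a*f}
  B6: | IN={a*d, a*f} | OUT={a*d, a*f}
  B7: | IN={a*d, a*f} | OUT={a*d, a*f}

Merge at B6: IN[B6] = OUT[B5] = {a*d, a*f}
Applying B6's transfer function to that IN value gives OUT[B6] (row B6 above).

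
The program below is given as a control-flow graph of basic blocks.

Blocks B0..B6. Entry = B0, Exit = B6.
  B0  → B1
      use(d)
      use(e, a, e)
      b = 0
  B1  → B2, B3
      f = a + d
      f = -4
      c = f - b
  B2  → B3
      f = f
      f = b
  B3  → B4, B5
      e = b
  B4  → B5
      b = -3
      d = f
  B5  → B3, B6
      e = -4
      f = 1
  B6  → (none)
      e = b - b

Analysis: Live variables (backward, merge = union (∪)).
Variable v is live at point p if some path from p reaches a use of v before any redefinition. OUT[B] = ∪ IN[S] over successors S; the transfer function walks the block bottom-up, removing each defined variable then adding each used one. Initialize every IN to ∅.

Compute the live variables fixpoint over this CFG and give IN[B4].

Fixpoint table:
  B0:   IN={a, d, e}   OUT={a, b, d}
  B1:   IN={a, b, d}   OUT={b, f}
  B2:   IN={b, f}   OUT={b, f}
  B3:   IN={b, f}   OUT={b, f}
  B4:   IN={f}   OUT={b}
  B5:   IN={b}   OUT={b, f}
  B6:   IN={b}   OUT={}

Merge at B4: OUT[B4] = IN[B5] = {b}
Applying B4's transfer function to that OUT value gives IN[B4] (row B4 above).

Answer: {f}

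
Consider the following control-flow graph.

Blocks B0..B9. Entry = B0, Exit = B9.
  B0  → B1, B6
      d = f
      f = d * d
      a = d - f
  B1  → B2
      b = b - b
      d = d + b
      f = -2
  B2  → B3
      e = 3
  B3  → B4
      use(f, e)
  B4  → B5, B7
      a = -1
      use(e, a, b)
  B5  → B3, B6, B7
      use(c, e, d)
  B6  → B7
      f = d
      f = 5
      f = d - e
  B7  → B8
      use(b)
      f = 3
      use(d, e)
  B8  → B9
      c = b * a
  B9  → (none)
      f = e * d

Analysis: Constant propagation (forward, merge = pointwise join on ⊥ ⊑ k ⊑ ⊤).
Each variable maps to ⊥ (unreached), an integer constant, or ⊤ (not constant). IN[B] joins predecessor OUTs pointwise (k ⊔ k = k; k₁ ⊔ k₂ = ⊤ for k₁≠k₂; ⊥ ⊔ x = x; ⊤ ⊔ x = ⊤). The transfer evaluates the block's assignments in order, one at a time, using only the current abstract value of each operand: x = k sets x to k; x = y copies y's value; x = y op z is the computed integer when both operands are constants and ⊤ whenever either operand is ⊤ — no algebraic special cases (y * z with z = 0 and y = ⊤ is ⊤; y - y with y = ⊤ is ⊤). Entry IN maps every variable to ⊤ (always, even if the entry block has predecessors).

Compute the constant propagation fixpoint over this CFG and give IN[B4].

Answer: {a: ⊤, b: ⊤, c: ⊤, d: ⊤, e: 3, f: -2}

Trace:
Converged values:
  B0:  IN=(all ⊤)  OUT=(all ⊤)
  B1:  IN=(all ⊤)  OUT={f:-2; rest ⊤}
  B2:  IN={f:-2; rest ⊤}  OUT={e:3, f:-2; rest ⊤}
  B3:  IN={e:3, f:-2; rest ⊤}  OUT={e:3, f:-2; rest ⊤}
  B4:  IN={e:3, f:-2; rest ⊤}  OUT={a:-1, e:3, f:-2; rest ⊤}
  B5:  IN={a:-1, e:3, f:-2; rest ⊤}  OUT={a:-1, e:3, f:-2; rest ⊤}
  B6:  IN=(all ⊤)  OUT=(all ⊤)
  B7:  IN=(all ⊤)  OUT={f:3; rest ⊤}
  B8:  IN={f:3; rest ⊤}  OUT={f:3; rest ⊤}
  B9:  IN={f:3; rest ⊤}  OUT=(all ⊤)

Merge at B4: IN[B4] = OUT[B3] = {a: ⊤, b: ⊤, c: ⊤, d: ⊤, e: 3, f: -2}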